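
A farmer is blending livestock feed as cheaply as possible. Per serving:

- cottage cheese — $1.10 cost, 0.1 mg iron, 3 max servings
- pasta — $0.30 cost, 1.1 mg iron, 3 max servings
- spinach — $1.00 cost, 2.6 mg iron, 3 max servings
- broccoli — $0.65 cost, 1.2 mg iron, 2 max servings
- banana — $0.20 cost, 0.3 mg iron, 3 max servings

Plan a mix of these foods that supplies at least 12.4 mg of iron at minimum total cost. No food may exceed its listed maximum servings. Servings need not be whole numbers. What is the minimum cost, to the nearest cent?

$4.60

Cost per mg of iron: pasta $0.2727, spinach $0.3846, broccoli $0.5417, banana $0.6667, cottage cheese $11.0000.
Take 3 servings of pasta: +3.3 mg iron for $0.90 (total $0.90, still need 9.1 mg).
Take 3 servings of spinach: +7.8 mg iron for $3.00 (total $3.90, still need 1.3 mg).
Take 1.083 servings of broccoli: +1.3 mg iron for $0.70 (total $4.60, still need 0.0 mg).
Filling from the cheapest source first is optimal under one linear minimum: $4.60.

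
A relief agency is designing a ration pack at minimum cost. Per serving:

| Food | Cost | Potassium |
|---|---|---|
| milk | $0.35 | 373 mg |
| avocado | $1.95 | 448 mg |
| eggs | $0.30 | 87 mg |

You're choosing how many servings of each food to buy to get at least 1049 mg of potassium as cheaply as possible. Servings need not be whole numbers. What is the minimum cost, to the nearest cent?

Cost per mg of potassium: milk $0.0009, eggs $0.0034, avocado $0.0044.
With no serving limits, use only milk: 1049 mg / 373 mg = 2.812 servings × $0.35 = $0.98.

$0.98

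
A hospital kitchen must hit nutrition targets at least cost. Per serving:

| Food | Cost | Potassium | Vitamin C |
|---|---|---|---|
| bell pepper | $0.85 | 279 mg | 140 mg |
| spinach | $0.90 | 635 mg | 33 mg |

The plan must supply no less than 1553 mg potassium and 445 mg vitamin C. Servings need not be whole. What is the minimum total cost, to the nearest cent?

An LP optimum is at a vertex; with two nutrient constraints at most two foods are used. Check each candidate.
bell pepper only: max(1553/279, 445/140) = 5.566 servings → $4.73.
spinach only: max(1553/635, 445/33) = 13.48 servings → $12.14.
bell pepper + spinach with both tight: 2.903 servings and 1.17 servings → $3.52.
Cheapest feasible corner: $3.52.

$3.52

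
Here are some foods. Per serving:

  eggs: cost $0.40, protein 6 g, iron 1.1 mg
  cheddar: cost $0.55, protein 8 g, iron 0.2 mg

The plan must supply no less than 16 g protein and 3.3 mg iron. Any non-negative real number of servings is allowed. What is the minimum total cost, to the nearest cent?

$1.20

eggs only: max(16/6, 3.3/1.1) = 3 servings → $1.20.
cheddar only: max(16/8, 3.3/0.2) = 16.5 servings → $9.07.
eggs + cheddar: the both-tight solution has a negative serving — not a feasible corner.
So the least-cost plan costs $1.20.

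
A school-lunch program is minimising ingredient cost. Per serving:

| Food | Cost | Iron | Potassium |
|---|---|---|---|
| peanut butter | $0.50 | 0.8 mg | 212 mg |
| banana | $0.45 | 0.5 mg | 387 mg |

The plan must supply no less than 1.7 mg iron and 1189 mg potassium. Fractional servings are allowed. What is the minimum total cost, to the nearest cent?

$1.46

For a min-cost LP with two ≥-constraints, a basic feasible solution has at most two positive variables.
peanut butter only: max(1.7/0.8, 1189/212) = 5.608 servings → $2.80.
banana only: max(1.7/0.5, 1189/387) = 3.4 servings → $1.53.
peanut butter + banana with both tight: 0.3114 servings and 2.902 servings → $1.46.
So the least-cost plan costs $1.46.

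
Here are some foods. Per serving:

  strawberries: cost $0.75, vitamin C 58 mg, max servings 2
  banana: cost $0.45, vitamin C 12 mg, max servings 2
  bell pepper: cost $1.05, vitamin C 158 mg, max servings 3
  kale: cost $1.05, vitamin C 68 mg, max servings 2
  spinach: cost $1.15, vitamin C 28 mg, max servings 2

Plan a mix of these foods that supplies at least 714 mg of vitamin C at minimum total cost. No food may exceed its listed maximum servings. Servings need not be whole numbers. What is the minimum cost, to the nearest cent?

$6.56

Cost per mg of vitamin C: bell pepper $0.0066, strawberries $0.0129, kale $0.0154, banana $0.0375, spinach $0.0411.
Take 3 servings of bell pepper: +474.0 mg vitamin C for $3.15 (total $3.15, still need 240.0 mg).
Take 2 servings of strawberries: +116.0 mg vitamin C for $1.50 (total $4.65, still need 124.0 mg).
Take 1.824 servings of kale: +124.0 mg vitamin C for $1.91 (total $6.56, still need 0.0 mg).
Greedy by cheapest-per-mg is optimal for a single linear constraint, so the minimum cost is $6.56.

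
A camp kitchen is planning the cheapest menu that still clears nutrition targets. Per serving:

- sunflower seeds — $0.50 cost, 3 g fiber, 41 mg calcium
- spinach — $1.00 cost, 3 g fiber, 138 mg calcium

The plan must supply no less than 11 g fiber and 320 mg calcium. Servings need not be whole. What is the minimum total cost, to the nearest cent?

$2.71

Check every corner: each single food scaled to meet both minima, and each pair solved so both constraints bind.
sunflower seeds only: max(11/3, 320/41) = 7.805 servings → $3.90.
spinach only: max(11/3, 320/138) = 3.667 servings → $3.67.
sunflower seeds + spinach with both tight: 1.918 servings and 1.749 servings → $2.71.
The minimum over all feasible corners is $2.71.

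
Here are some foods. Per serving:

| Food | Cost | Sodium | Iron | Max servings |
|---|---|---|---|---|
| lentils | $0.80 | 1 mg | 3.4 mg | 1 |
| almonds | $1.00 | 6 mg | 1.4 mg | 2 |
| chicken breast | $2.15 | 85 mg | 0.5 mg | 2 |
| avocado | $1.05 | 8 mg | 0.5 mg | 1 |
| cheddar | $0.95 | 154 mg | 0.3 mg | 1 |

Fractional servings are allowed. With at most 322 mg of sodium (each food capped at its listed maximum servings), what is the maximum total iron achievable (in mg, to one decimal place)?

Iron per mg sodium: lentils 3.4, almonds 0.2333, avocado 0.0625, chicken breast 0.005882, cheddar 0.001948.
Take 1 serving of lentils: uses 1 mg sodium, +3.4 mg iron (running total 3.4 mg).
Take 2 servings of almonds: uses 12 mg sodium, +2.8 mg iron (running total 6.2 mg).
Take 1 serving of avocado: uses 8 mg sodium, +0.5 mg iron (running total 6.7 mg).
Take 2 servings of chicken breast: uses 170 mg sodium, +1.0 mg iron (running total 7.7 mg).
Take 0.8506 servings of cheddar: uses 131 mg sodium, +0.3 mg iron (running total 8.0 mg).
Filling greedily by iron-per-mg sodium is optimal for one linear limit, giving 8.0 mg.

8.0 mg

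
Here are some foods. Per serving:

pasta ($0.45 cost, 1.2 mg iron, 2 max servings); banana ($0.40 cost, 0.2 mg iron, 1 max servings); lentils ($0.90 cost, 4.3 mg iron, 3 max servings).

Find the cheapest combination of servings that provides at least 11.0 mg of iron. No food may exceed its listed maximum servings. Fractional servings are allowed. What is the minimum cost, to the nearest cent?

Cost per mg of iron: lentils $0.2093, pasta $0.3750, banana $2.0000.
Take 2.558 servings of lentils: +11.0 mg iron for $2.30 (total $2.30, still need 0.0 mg).
Greedy by cheapest-per-mg is optimal for a single linear constraint, so the minimum cost is $2.30.

$2.30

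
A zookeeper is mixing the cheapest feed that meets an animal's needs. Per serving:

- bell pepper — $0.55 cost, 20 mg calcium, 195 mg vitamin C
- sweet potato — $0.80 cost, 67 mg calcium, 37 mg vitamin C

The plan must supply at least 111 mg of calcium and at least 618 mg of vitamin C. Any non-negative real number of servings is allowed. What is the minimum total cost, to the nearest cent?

$2.27

A basic optimal solution has at most two foods positive. Try each food alone and each pair with both targets met exactly.
bell pepper only: max(111/20, 618/195) = 5.55 servings → $3.05.
sweet potato only: max(111/67, 618/37) = 16.7 servings → $13.36.
bell pepper + sweet potato with both tight: 3.026 servings and 0.7533 servings → $2.27.
The minimum over all feasible corners is $2.27.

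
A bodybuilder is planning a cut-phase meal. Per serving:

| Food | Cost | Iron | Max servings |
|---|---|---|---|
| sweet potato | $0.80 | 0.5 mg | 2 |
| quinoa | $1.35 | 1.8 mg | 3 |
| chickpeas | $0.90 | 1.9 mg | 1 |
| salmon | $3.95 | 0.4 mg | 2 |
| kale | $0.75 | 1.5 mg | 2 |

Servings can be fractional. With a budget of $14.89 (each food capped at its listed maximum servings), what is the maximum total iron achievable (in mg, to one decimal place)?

Iron per dollar: chickpeas 2.111, kale 2, quinoa 1.333, sweet potato 0.625, salmon 0.1013.
Take 1 serving of chickpeas: spends $0.90, +1.9 mg iron (running total 1.9 mg).
Take 2 servings of kale: spends $1.50, +3.0 mg iron (running total 4.9 mg).
Take 3 servings of quinoa: spends $4.05, +5.4 mg iron (running total 10.3 mg).
Take 2 servings of sweet potato: spends $1.60, +1.0 mg iron (running total 11.3 mg).
Take 1.732 servings of salmon: spends $6.84, +0.7 mg iron (running total 12.0 mg).
Greedy by best ratio exhausts the cost allowance optimally: 12.0 mg.

12.0 mg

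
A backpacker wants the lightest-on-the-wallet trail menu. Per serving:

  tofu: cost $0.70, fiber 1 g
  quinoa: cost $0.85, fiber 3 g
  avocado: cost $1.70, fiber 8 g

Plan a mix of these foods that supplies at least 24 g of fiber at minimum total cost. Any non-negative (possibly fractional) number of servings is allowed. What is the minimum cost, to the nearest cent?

$5.10

Cost per g of fiber: avocado $0.2125, quinoa $0.2833, tofu $0.7000.
With no serving limits, use only avocado: 24 g / 8 g = 3 servings × $1.70 = $5.10.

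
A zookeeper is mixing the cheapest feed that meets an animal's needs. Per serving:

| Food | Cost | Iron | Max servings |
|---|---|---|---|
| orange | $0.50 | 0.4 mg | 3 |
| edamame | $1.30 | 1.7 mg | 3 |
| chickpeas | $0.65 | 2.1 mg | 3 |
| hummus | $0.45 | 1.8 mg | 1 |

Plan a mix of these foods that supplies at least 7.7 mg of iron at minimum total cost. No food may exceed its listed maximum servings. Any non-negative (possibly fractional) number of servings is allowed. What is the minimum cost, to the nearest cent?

Cost per mg of iron: hummus $0.2500, chickpeas $0.3095, edamame $0.7647, orange $1.2500.
Take 1 serving of hummus: +1.8 mg iron for $0.45 (total $0.45, still need 5.9 mg).
Take 2.81 servings of chickpeas: +5.9 mg iron for $1.83 (total $2.28, still need 0.0 mg).
Filling from the cheapest source first is optimal under one linear minimum: $2.28.

$2.28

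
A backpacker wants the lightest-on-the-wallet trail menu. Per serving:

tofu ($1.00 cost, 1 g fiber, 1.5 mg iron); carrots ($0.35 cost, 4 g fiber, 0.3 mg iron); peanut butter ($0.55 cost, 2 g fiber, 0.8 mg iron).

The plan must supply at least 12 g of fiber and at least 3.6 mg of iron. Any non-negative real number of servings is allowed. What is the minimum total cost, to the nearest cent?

$2.61

Check every corner: each single food scaled to meet both minima, and each pair solved so both constraints bind.
tofu only: max(12/1, 3.6/1.5) = 12 servings → $12.00.
carrots only: max(12/4, 3.6/0.3) = 12 servings → $4.20.
peanut butter only: max(12/2, 3.6/0.8) = 6 servings → $3.30.
tofu + carrots with both tight: 1.895 servings and 2.526 servings → $2.78.
tofu + peanut butter: intersection lies outside the first quadrant.
carrots + peanut butter with both tight: 0.9231 servings and 4.154 servings → $2.61.
So the least-cost plan costs $2.61.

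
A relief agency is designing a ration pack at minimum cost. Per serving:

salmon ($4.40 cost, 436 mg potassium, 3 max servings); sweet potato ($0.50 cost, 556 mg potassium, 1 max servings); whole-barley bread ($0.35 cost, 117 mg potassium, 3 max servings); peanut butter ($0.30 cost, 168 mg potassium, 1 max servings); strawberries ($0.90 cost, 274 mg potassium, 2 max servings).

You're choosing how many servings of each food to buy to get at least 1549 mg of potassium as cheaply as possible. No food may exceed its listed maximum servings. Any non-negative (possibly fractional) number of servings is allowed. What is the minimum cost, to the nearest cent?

Cost per mg of potassium: sweet potato $0.0009, peanut butter $0.0018, whole-barley bread $0.0030, strawberries $0.0033, salmon $0.0101.
Take 1 serving of sweet potato: +556.0 mg potassium for $0.50 (total $0.50, still need 993.0 mg).
Take 1 serving of peanut butter: +168.0 mg potassium for $0.30 (total $0.80, still need 825.0 mg).
Take 3 servings of whole-barley bread: +351.0 mg potassium for $1.05 (total $1.85, still need 474.0 mg).
Take 1.73 servings of strawberries: +474.0 mg potassium for $1.56 (total $3.41, still need 0.0 mg).
Filling from the cheapest source first is optimal under one linear minimum: $3.41.

$3.41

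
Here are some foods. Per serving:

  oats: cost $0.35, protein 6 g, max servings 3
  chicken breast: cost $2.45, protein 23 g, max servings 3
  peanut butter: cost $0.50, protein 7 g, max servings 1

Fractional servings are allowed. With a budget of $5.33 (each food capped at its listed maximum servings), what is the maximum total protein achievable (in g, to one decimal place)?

Protein per dollar: oats 17.14, peanut butter 14, chicken breast 9.388.
Take 3 servings of oats: spends $1.05, +18.0 g protein (running total 18.0 g).
Take 1 serving of peanut butter: spends $0.50, +7.0 g protein (running total 25.0 g).
Take 1.543 servings of chicken breast: spends $3.78, +35.5 g protein (running total 60.5 g).
Filling greedily by protein-per-dollar is optimal for one linear limit, giving 60.5 g.

60.5 g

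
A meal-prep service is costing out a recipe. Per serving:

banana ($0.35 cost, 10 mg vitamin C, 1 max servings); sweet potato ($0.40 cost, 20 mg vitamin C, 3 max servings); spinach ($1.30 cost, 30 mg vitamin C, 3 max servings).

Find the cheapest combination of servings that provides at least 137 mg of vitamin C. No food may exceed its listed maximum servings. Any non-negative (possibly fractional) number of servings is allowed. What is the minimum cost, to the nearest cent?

Cost per mg of vitamin C: sweet potato $0.0200, banana $0.0350, spinach $0.0433.
Take 3 servings of sweet potato: +60.0 mg vitamin C for $1.20 (total $1.20, still need 77.0 mg).
Take 1 serving of banana: +10.0 mg vitamin C for $0.35 (total $1.55, still need 67.0 mg).
Take 2.233 servings of spinach: +67.0 mg vitamin C for $2.90 (total $4.45, still need 0.0 mg).
Filling from the cheapest source first is optimal under one linear minimum: $4.45.

$4.45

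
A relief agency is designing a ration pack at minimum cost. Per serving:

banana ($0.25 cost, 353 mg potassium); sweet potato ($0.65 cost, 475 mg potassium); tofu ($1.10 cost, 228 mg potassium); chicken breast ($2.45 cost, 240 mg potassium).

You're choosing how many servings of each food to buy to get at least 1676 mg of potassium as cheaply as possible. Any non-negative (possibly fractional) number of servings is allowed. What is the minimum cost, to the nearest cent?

$1.19

Cost per mg of potassium: banana $0.0007, sweet potato $0.0014, tofu $0.0048, chicken breast $0.0102.
With no serving limits, use only banana: 1676 mg / 353 mg = 4.748 servings × $0.25 = $1.19.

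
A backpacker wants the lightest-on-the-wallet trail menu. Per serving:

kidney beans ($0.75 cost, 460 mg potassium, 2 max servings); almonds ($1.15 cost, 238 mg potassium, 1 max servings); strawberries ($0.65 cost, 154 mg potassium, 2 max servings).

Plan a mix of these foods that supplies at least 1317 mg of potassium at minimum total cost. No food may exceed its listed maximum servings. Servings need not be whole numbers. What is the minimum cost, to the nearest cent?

$3.23

Cost per mg of potassium: kidney beans $0.0016, strawberries $0.0042, almonds $0.0048.
Take 2 servings of kidney beans: +920.0 mg potassium for $1.50 (total $1.50, still need 397.0 mg).
Take 2 servings of strawberries: +308.0 mg potassium for $1.30 (total $2.80, still need 89.0 mg).
Take 0.3739 servings of almonds: +89.0 mg potassium for $0.43 (total $3.23, still need 0.0 mg).
Filling from the cheapest source first is optimal under one linear minimum: $3.23.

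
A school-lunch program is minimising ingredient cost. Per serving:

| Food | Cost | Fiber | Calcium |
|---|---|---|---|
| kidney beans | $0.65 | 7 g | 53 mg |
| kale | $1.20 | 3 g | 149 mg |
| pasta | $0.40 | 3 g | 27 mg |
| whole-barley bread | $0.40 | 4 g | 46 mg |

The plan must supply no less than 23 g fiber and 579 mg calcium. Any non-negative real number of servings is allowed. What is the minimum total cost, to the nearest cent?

$4.77

Minimising a linear cost over {fiber ≥ 23, calcium ≥ 579, servings ≥ 0} — the optimum is at a vertex, using one or two foods.
kidney beans only: max(23/7, 579/53) = 10.92 servings → $7.10.
kale only: max(23/3, 579/149) = 7.667 servings → $9.20.
pasta only: max(23/3, 579/27) = 21.44 servings → $8.58.
whole-barley bread only: max(23/4, 579/46) = 12.59 servings → $5.03.
kidney beans + kale with both tight: 1.912 servings and 3.206 servings → $5.09.
kidney beans + pasta: intersection lies outside the first quadrant.
kidney beans + whole-barley bread with both targets exact would need a negative amount; discard.
kale + pasta with both tight: 3.049 servings and 4.617 servings → $5.51.
kale + whole-barley bread with both tight: 2.747 servings and 3.69 servings → $4.77.
pasta + whole-barley bread with both targets exact would need a negative amount; discard.
Cheapest feasible corner: $4.77.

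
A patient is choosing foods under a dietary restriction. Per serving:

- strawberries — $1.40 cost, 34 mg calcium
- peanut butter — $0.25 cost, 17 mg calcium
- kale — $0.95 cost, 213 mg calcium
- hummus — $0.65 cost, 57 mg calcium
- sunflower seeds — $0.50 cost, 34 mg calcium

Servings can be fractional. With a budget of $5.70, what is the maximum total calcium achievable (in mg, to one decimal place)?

1278.0 mg

Calcium per dollar: kale 224.2, hummus 87.69, peanut butter 68, sunflower seeds 68, strawberries 24.29.
With no serving limits, spend the whole cost allowance on kale: $5.70 / $0.95 × 213 mg = 1278.0 mg.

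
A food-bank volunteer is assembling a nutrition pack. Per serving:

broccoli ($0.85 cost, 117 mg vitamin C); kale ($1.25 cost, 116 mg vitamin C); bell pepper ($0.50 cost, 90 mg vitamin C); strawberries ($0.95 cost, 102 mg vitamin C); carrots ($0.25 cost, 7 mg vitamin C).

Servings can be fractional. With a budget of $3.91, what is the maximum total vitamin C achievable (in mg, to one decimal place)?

703.8 mg

Vitamin C per dollar: bell pepper 180, broccoli 137.6, strawberries 107.4, kale 92.8, carrots 28.
With no serving limits, spend the whole cost allowance on bell pepper: $3.91 / $0.50 × 90 mg = 703.8 mg.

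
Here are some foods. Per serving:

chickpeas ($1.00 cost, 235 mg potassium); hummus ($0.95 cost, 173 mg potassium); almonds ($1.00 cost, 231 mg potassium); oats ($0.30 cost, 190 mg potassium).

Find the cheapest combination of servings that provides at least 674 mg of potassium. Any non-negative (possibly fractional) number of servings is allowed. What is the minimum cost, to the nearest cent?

Cost per mg of potassium: oats $0.0016, chickpeas $0.0043, almonds $0.0043, hummus $0.0055.
With no serving limits, use only oats: 674 mg / 190 mg = 3.547 servings × $0.30 = $1.06.

$1.06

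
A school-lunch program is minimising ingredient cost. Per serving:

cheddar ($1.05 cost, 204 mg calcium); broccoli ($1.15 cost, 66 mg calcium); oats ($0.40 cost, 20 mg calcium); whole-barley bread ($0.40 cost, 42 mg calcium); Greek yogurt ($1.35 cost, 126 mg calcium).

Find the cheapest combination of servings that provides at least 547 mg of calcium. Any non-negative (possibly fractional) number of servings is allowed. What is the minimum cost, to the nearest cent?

$2.82

Cost per mg of calcium: cheddar $0.0051, whole-barley bread $0.0095, Greek yogurt $0.0107, broccoli $0.0174, oats $0.0200.
With no serving limits, use only cheddar: 547 mg / 204 mg = 2.681 servings × $1.05 = $2.82.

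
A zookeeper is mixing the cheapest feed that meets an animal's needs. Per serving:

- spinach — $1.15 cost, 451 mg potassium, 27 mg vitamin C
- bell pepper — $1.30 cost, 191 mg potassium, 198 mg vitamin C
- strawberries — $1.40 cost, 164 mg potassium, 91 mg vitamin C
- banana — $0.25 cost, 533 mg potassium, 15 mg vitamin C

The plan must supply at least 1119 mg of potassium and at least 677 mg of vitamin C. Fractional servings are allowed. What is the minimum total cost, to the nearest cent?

The cheapest plan sits at a corner of the feasible region — with two constraints it uses at most two foods.
spinach only: max(1119/451, 677/27) = 25.07 servings → $28.84.
bell pepper only: max(1119/191, 677/198) = 5.859 servings → $7.62.
strawberries only: max(1119/164, 677/91) = 7.44 servings → $10.42.
banana only: max(1119/533, 677/15) = 45.13 servings → $11.28.
spinach + bell pepper with both tight: 1.096 servings and 3.27 servings → $5.51.
spinach + strawberries: the both-tight solution has a negative serving — not a feasible corner.
spinach + banana: the both-tight solution has a negative serving — not a feasible corner.
bell pepper + strawberries with both tight: 0.6096 servings and 6.113 servings → $9.35.
bell pepper + banana with both tight: 3.351 servings and 0.8986 servings → $4.58.
strawberries + banana: intersection lies outside the first quadrant.
Cheapest feasible corner: $4.58.

$4.58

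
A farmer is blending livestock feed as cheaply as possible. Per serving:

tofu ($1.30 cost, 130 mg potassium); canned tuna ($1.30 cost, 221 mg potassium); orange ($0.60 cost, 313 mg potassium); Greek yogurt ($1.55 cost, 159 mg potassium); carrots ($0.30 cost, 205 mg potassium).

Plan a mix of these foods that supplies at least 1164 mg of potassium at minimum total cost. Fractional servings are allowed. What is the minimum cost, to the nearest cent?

$1.70

Cost per mg of potassium: carrots $0.0015, orange $0.0019, canned tuna $0.0059, Greek yogurt $0.0097, tofu $0.0100.
With no serving limits, use only carrots: 1164 mg / 205 mg = 5.678 servings × $0.30 = $1.70.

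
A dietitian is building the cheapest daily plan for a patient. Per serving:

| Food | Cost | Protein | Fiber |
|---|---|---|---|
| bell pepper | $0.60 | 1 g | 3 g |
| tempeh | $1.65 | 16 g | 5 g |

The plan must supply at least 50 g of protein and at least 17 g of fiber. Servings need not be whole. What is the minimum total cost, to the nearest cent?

$5.41

At the optimum either one food covers both requirements or two foods hit both targets exactly; no other combination can be cheaper.
bell pepper only: max(50/1, 17/3) = 50 servings → $30.00.
tempeh only: max(50/16, 17/5) = 3.4 servings → $5.61.
bell pepper + tempeh with both tight: 0.5116 servings and 3.093 servings → $5.41.
So the least-cost plan costs $5.41.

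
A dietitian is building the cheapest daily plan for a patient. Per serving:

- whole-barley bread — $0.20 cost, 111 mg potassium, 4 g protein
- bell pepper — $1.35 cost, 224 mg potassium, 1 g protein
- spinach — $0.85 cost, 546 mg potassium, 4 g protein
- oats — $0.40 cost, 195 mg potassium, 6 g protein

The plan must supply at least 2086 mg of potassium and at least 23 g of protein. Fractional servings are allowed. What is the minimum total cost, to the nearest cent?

$3.31

The cheapest plan sits at a corner of the feasible region — with two constraints it uses at most two foods.
whole-barley bread only: max(2086/111, 23/4) = 18.79 servings → $3.76.
bell pepper only: max(2086/224, 23/1) = 23 servings → $31.05.
spinach only: max(2086/546, 23/4) = 5.75 servings → $4.89.
oats only: max(2086/195, 23/6) = 10.7 servings → $4.28.
whole-barley bread + bell pepper with both tight: 3.906 servings and 7.377 servings → $10.74.
whole-barley bread + spinach with both tight: 2.422 servings and 3.328 servings → $3.31.
whole-barley bread + oats with both targets exact would need a negative amount; discard.
bell pepper + spinach: the both-tight solution has a negative serving — not a feasible corner.
bell pepper + oats with both tight: 6.99 servings and 2.668 servings → $10.50.
spinach + oats with both tight: 3.218 servings and 1.688 servings → $3.41.
The minimum over all feasible corners is $3.31.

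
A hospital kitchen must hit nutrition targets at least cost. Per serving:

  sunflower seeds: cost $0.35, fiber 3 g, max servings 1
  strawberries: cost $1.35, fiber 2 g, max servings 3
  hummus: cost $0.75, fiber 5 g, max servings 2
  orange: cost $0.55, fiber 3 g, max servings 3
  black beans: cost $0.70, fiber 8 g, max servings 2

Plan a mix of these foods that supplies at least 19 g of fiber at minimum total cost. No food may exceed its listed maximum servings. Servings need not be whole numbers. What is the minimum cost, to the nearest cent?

Cost per g of fiber: black beans $0.0875, sunflower seeds $0.1167, hummus $0.1500, orange $0.1833, strawberries $0.6750.
Take 2 servings of black beans: +16.0 g fiber for $1.40 (total $1.40, still need 3.0 g).
Take 1 serving of sunflower seeds: +3.0 g fiber for $0.35 (total $1.75, still need 0.0 g).
Filling from the cheapest source first is optimal under one linear minimum: $1.75.

$1.75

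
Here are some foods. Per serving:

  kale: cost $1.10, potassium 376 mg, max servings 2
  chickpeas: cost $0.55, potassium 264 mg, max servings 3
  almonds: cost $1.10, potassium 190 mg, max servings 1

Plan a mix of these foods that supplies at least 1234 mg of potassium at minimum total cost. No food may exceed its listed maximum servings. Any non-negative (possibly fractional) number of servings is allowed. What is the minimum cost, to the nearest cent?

Cost per mg of potassium: chickpeas $0.0021, kale $0.0029, almonds $0.0058.
Take 3 servings of chickpeas: +792.0 mg potassium for $1.65 (total $1.65, still need 442.0 mg).
Take 1.176 servings of kale: +442.0 mg potassium for $1.29 (total $2.94, still need 0.0 mg).
Greedy by cheapest-per-mg is optimal for a single linear constraint, so the minimum cost is $2.94.

$2.94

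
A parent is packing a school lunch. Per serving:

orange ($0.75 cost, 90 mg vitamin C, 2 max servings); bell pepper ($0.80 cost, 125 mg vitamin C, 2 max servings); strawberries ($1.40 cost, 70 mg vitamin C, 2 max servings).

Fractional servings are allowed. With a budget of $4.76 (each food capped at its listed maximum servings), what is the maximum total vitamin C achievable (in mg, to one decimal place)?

513.0 mg

Vitamin C per dollar: bell pepper 156.2, orange 120, strawberries 50.
Take 2 servings of bell pepper: spends $1.60, +250.0 mg vitamin C (running total 250.0 mg).
Take 2 servings of orange: spends $1.50, +180.0 mg vitamin C (running total 430.0 mg).
Take 1.186 servings of strawberries: spends $1.66, +83.0 mg vitamin C (running total 513.0 mg).
Filling greedily by vitamin C-per-dollar is optimal for one linear limit, giving 513.0 mg.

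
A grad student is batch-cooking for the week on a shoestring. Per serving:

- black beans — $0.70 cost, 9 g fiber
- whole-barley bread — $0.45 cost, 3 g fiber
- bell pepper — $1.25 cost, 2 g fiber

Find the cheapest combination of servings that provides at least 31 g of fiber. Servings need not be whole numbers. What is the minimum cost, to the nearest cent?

Cost per g of fiber: black beans $0.0778, whole-barley bread $0.1500, bell pepper $0.6250.
With no serving limits, use only black beans: 31 g / 9 g = 3.444 servings × $0.70 = $2.41.

$2.41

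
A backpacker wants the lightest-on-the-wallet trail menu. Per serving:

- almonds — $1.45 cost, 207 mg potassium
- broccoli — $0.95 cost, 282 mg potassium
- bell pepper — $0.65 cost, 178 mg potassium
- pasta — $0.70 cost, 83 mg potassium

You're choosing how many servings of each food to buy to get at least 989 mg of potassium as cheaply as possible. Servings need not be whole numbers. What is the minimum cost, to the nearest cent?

Cost per mg of potassium: broccoli $0.0034, bell pepper $0.0037, almonds $0.0070, pasta $0.0084.
With no serving limits, use only broccoli: 989 mg / 282 mg = 3.507 servings × $0.95 = $3.33.

$3.33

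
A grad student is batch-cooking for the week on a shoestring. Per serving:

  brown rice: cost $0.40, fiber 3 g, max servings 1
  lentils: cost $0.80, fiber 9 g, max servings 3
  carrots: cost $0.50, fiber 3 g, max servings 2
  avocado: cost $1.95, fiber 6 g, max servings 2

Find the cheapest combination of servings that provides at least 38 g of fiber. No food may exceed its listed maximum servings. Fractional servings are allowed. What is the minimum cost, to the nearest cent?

Cost per g of fiber: lentils $0.0889, brown rice $0.1333, carrots $0.1667, avocado $0.3250.
Take 3 servings of lentils: +27.0 g fiber for $2.40 (total $2.40, still need 11.0 g).
Take 1 serving of brown rice: +3.0 g fiber for $0.40 (total $2.80, still need 8.0 g).
Take 2 servings of carrots: +6.0 g fiber for $1.00 (total $3.80, still need 2.0 g).
Take 0.3333 servings of avocado: +2.0 g fiber for $0.65 (total $4.45, still need 0.0 g).
Greedy by cheapest-per-g is optimal for a single linear constraint, so the minimum cost is $4.45.

$4.45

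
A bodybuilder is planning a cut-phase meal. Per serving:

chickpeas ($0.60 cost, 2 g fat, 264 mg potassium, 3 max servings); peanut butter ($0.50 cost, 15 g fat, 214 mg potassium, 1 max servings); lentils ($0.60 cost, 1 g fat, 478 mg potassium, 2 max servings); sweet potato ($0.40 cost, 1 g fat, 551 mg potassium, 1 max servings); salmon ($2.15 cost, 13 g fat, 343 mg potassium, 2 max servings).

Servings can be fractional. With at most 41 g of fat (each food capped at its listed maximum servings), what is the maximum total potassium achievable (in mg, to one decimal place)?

Potassium per g fat: sweet potato 551, lentils 478, chickpeas 132, salmon 26.38, peanut butter 14.27.
Take 1 serving of sweet potato: uses 1 g fat, +551.0 mg potassium (running total 551.0 mg).
Take 2 servings of lentils: uses 2 g fat, +956.0 mg potassium (running total 1507.0 mg).
Take 3 servings of chickpeas: uses 6 g fat, +792.0 mg potassium (running total 2299.0 mg).
Take 2 servings of salmon: uses 26 g fat, +686.0 mg potassium (running total 2985.0 mg).
Take 0.4 servings of peanut butter: uses 6 g fat, +85.6 mg potassium (running total 3070.6 mg).
Filling greedily by potassium-per-g fat is optimal for one linear limit, giving 3070.6 mg.

3070.6 mg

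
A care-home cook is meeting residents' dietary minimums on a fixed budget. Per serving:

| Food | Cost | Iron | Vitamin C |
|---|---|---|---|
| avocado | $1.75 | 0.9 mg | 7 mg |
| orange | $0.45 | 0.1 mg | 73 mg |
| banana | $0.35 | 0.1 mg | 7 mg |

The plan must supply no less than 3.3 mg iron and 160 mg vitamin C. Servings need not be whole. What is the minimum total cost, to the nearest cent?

Minimising a linear cost over {iron ≥ 3.3, vitamin C ≥ 160, servings ≥ 0} — the optimum is at a vertex, using one or two foods.
avocado only: max(3.3/0.9, 160/7) = 22.86 servings → $40.00.
orange only: max(3.3/0.1, 160/73) = 33 servings → $14.85.
banana only: max(3.3/0.1, 160/7) = 33 servings → $11.55.
avocado + orange with both tight: 3.46 servings and 1.86 servings → $6.89.
avocado + banana with both tight: 1.268 servings and 21.59 servings → $9.78.
orange + banana: the both-tight solution has a negative serving — not a feasible corner.
Cheapest feasible corner: $6.89.

$6.89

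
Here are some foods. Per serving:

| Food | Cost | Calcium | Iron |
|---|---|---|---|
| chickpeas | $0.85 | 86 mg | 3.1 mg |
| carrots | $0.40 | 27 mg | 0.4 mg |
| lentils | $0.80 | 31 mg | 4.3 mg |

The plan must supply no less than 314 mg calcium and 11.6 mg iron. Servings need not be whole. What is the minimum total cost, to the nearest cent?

$3.15

Minimising a linear cost over {calcium ≥ 314, iron ≥ 11.6, servings ≥ 0} — the optimum is at a vertex, using one or two foods.
chickpeas only: max(314/86, 11.6/3.1) = 3.742 servings → $3.18.
carrots only: max(314/27, 11.6/0.4) = 29 servings → $11.60.
lentils only: max(314/31, 11.6/4.3) = 10.13 servings → $8.10.
chickpeas + carrots with both targets exact would need a negative amount; discard.
chickpeas + lentils with both tight: 3.619 servings and 0.08842 servings → $3.15.
carrots + lentils with both tight: 9.553 servings and 1.809 servings → $5.27.
Cheapest feasible corner: $3.15.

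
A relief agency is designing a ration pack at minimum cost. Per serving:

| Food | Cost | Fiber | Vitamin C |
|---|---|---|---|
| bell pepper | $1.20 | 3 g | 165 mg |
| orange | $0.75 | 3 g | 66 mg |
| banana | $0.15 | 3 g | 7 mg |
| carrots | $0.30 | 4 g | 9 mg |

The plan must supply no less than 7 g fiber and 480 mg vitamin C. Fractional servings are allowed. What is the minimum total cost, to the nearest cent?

A basic optimal solution has at most two foods positive. Try each food alone and each pair with both targets met exactly.
bell pepper only: max(7/3, 480/165) = 2.909 servings → $3.49.
orange only: max(7/3, 480/66) = 7.273 servings → $5.45.
banana only: max(7/3, 480/7) = 68.57 servings → $10.29.
carrots only: max(7/4, 480/9) = 53.33 servings → $16.00.
bell pepper + orange with both targets exact would need a negative amount; discard.
bell pepper + banana: the both-tight solution has a negative serving — not a feasible corner.
bell pepper + carrots: the both-tight solution has a negative serving — not a feasible corner.
orange + banana with both targets exact would need a negative amount; discard.
orange + carrots with both targets exact would need a negative amount; discard.
banana + carrots: the both-tight solution has a negative serving — not a feasible corner.
Cheapest feasible corner: $3.49.

$3.49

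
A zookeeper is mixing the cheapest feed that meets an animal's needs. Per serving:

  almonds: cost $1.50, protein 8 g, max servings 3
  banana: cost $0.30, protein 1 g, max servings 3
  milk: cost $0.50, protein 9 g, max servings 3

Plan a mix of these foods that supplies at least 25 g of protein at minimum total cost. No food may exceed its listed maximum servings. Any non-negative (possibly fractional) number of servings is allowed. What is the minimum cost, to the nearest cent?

$1.39

Cost per g of protein: milk $0.0556, almonds $0.1875, banana $0.3000.
Take 2.778 servings of milk: +25.0 g protein for $1.39 (total $1.39, still need 0.0 g).
Filling from the cheapest source first is optimal under one linear minimum: $1.39.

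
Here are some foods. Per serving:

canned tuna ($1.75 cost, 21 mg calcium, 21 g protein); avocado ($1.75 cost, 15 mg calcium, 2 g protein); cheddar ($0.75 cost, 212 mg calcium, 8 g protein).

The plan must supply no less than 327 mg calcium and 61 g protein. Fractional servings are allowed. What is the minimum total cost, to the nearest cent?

$5.19

canned tuna only: max(327/21, 61/21) = 15.57 servings → $27.25.
avocado only: max(327/15, 61/2) = 30.5 servings → $53.38.
cheddar only: max(327/212, 61/8) = 7.625 servings → $5.72.
canned tuna + avocado with both tight: 0.956 servings and 20.46 servings → $37.48.
canned tuna + cheddar with both tight: 2.408 servings and 1.304 servings → $5.19.
avocado + cheddar with both targets exact would need a negative amount; discard.
Cheapest feasible corner: $5.19.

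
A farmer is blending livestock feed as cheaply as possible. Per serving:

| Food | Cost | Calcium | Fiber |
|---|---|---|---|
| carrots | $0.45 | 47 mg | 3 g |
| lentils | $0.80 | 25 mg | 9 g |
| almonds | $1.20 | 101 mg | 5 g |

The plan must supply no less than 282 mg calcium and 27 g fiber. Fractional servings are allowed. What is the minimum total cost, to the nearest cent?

The cheapest plan sits at a corner of the feasible region — with two constraints it uses at most two foods.
carrots only: max(282/47, 27/3) = 9 servings → $4.05.
lentils only: max(282/25, 27/9) = 11.28 servings → $9.02.
almonds only: max(282/101, 27/5) = 5.4 servings → $6.48.
carrots + lentils with both tight: 5.353 servings and 1.216 servings → $3.38.
carrots + almonds with both targets exact would need a negative amount; discard.
lentils + almonds with both tight: 1.68 servings and 2.376 servings → $4.20.
So the least-cost plan costs $3.38.

$3.38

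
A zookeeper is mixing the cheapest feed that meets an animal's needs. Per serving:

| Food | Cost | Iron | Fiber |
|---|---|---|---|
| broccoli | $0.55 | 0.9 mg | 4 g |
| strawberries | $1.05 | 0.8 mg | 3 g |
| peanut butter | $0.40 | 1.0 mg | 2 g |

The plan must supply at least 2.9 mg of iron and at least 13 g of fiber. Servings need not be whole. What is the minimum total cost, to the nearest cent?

This is a tiny linear program; its minimum lies at a vertex of the feasible set. List the vertices and price them.
broccoli only: max(2.9/0.9, 13/4) = 3.25 servings → $1.79.
strawberries only: max(2.9/0.8, 13/3) = 4.333 servings → $4.55.
peanut butter only: max(2.9/1.0, 13/2) = 6.5 servings → $2.60.
broccoli + strawberries: intersection lies outside the first quadrant.
broccoli + peanut butter with both targets exact would need a negative amount; discard.
strawberries + peanut butter: the both-tight solution has a negative serving — not a feasible corner.
So the least-cost plan costs $1.79.

$1.79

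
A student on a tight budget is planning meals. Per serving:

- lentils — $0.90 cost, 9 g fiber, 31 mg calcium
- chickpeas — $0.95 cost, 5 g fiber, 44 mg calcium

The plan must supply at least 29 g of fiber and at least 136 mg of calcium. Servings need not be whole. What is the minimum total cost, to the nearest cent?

Check every corner: each single food scaled to meet both minima, and each pair solved so both constraints bind.
lentils only: max(29/9, 136/31) = 4.387 servings → $3.95.
chickpeas only: max(29/5, 136/44) = 5.8 servings → $5.51.
lentils + chickpeas with both tight: 2.473 servings and 1.349 servings → $3.51.
Cheapest feasible corner: $3.51.

$3.51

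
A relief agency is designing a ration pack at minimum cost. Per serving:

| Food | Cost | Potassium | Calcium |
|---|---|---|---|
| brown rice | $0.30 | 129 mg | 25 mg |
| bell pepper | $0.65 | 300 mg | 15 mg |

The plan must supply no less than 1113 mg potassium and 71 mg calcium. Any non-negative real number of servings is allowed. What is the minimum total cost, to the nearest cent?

$2.43

For a min-cost LP with two ≥-constraints, a basic feasible solution has at most two positive variables.
brown rice only: max(1113/129, 71/25) = 8.628 servings → $2.59.
bell pepper only: max(1113/300, 71/15) = 4.733 servings → $3.08.
brown rice + bell pepper with both tight: 0.8275 servings and 3.354 servings → $2.43.
Cheapest feasible corner: $2.43.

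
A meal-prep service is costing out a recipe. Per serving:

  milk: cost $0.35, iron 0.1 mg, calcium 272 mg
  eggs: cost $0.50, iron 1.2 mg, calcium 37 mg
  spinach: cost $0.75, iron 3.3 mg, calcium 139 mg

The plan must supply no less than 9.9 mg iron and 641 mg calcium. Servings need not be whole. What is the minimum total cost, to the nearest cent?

$2.52

Check every corner: each single food scaled to meet both minima, and each pair solved so both constraints bind.
milk only: max(9.9/0.1, 641/272) = 99 servings → $34.65.
eggs only: max(9.9/1.2, 641/37) = 17.32 servings → $8.66.
spinach only: max(9.9/3.3, 641/139) = 4.612 servings → $3.46.
milk + eggs with both tight: 1.249 servings and 8.146 servings → $4.51.
milk + spinach with both tight: 0.8365 servings and 2.975 servings → $2.52.
eggs + spinach: the both-tight solution has a negative serving — not a feasible corner.
So the least-cost plan costs $2.52.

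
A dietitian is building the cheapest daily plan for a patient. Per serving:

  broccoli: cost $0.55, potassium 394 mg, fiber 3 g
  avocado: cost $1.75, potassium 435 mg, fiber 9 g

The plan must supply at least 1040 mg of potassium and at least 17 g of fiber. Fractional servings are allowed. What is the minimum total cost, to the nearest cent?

$3.12

A basic optimal solution has at most two foods positive. Try each food alone and each pair with both targets met exactly.
broccoli only: max(1040/394, 17/3) = 5.667 servings → $3.12.
avocado only: max(1040/435, 17/9) = 2.391 servings → $4.18.
broccoli + avocado with both tight: 0.8768 servings and 1.597 servings → $3.28.
Cheapest feasible corner: $3.12.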